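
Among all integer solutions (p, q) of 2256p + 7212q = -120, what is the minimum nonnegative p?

gcd(7212, 2256):
  7212 = 3·2256 + 444
  2256 = 5·444 + 36
  444 = 12·36 + 12
  36 = 3·12
so gcd(7212, 2256) = 12.
12 divides -120, so solutions exist.
Back-substitute for Bézout coefficients:
  12 = 444 - 12·36
  ... = 2256·(-195) + 7212·(61)
Scale by -120/12 = -10: (p₀, q₀) = (1950, -610).
General solution: p = 1950 + 601t, q = -610 - 188t for integer t.
p ≥ 0: smallest is 1950 mod 601 = 147 (at t = -3), with q = -46.

147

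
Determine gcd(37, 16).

gcd(37, 16):
  37 = 2·16 + 5
  16 = 3·5 + 1
  5 = 5·1
so gcd(37, 16) = 1.

1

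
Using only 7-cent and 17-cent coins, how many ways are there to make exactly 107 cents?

1

Need nonnegative integers with 7j + 17k = 107.
gcd(7, 17) = 1, and 7·(5) + 17·(-2) = 1.
So (j₀, k₀) = (535, -214); general j = 535 + 17t, k = -214 - 7t.
j ≥ 0 ⇒ t ≥ -31; k ≥ 0 ⇒ t ≤ -31. That's 1 value of t.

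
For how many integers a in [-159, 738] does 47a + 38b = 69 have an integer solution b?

gcd(47, 38) = 1  (47 = 1*38 + 9, 38 = 4*9 + 2, 9 = 4*2 + 1, 2 = 2*1).
Back-substituting, 47*(17) + 38*(-21) = 1.
Scale by 69: particular solution (1173, -1449); reduce a mod 38: (33, -39).
General solution: a = 33 + 38t, b = -39 - 47t for integer t.
-159 ≤ 33 + 38t ≤ 738 gives t ∈ [-5, 18], which is 24 values.

24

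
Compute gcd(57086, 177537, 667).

gcd(177537, 57086) = 23  (177537 = 3*57086 + 6279, 57086 = 9*6279 + 575, 6279 = 10*575 + 529, 575 = 1*529 + 46, 529 = 11*46 + 23, 46 = 2*23).
gcd(23, 667) = 23.

23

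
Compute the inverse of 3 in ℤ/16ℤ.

gcd(16, 3) = 1  (16 = 5·3 + 1, 3 = 3·1).
Back-substituting, 3·(-5) + 16·(1) = 1.
So 3·-5 ≡ 1 (mod 16), and -5 mod 16 = 11.

11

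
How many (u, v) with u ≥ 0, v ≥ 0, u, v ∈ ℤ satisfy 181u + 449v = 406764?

5

gcd(449, 181) = 1  (449 = 2·181 + 87, 181 = 2·87 + 7, 87 = 12·7 + 3, 7 = 2·3 + 1, 3 = 3·1).
Back-substituting, 181·(129) + 449·(-52) = 1.
Scale by 406764: one solution is (52472556, -21151728). Reduce u mod 449: (171, 837).
General: u = 171 + 449t, v = 837 - 181t.
u ≥ 0 ⇒ t ≥ 0; v ≥ 0 ⇒ t ≤ 4. So t ∈ [0, 4]: 5 solutions.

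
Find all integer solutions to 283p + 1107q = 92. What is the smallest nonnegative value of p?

59

gcd(1107, 283) = 1.
1 divides 92, so solutions exist.
By Bézout, 283×(133) + 1107×(-34) = 1.
Scale by 92/1 = 92: (p₀, q₀) = (12236, -3128).
General solution: p = 12236 + 1107t, q = -3128 - 283t for integer t.
p ≥ 0: smallest is 12236 mod 1107 = 59 (at t = -11), with q = -15.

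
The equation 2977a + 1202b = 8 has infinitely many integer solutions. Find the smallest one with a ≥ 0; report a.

1030

gcd(2977, 1202) = 1.
1 divides 8, so solutions exist.
By Bézout, 2977×(279) + 1202×(-691) = 1.
Scale by 8/1 = 8: (a₀, b₀) = (2232, -5528).
General solution: a = 2232 + 1202t, b = -5528 - 2977t for integer t.
a ≥ 0: smallest is 2232 mod 1202 = 1030 (at t = -1), with b = -2551.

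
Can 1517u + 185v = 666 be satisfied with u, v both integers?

yes

gcd(1517, 185) = 37.
37 divides 666, so integer solutions exist.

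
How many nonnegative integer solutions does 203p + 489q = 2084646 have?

gcd(489, 203):
  489 = 2*203 + 83
  203 = 2*83 + 37
  83 = 2*37 + 9
  37 = 4*9 + 1
  9 = 9*1
so gcd(489, 203) = 1.
Back-substitute for Bézout coefficients:
  1 = 37 - 4*9
  ... = 203*(53) + 489*(-22)
Scale by 2084646: one solution is (110486238, -45862212). Reduce p mod 489: (111, 4217).
General: p = 111 + 489t, q = 4217 - 203t.
p ≥ 0 ⇒ t ≥ 0; q ≥ 0 ⇒ t ≤ 20. So t ∈ [0, 20]: 21 solutions.

21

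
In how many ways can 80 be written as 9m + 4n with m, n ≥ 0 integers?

gcd(9, 4):
  9 = 2×4 + 1
  4 = 4×1
so gcd(9, 4) = 1.
Back-substitute for Bézout coefficients:
  1 = 9 - 2×4
  ... = 9×(1) + 4×(-2)
Scale by 80: one solution is (80, -160). Reduce m mod 4: (0, 20).
General: m = 0 + 4t, n = 20 - 9t.
m ≥ 0 ⇒ t ≥ 0; n ≥ 0 ⇒ t ≤ 2. So t ∈ [0, 2]: 3 solutions.

3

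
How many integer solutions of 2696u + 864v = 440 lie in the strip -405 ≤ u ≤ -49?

3

gcd(2696, 864) = 8.
By Bézout, 2696×(25) + 864×(-78) = 8.
Particular solution: (79, -246).
General solution: u = 79 + 108t, v = -246 - 337t for integer t.
-405 ≤ 79 + 108t ≤ -49 gives t ∈ [-4, -2], which is 3 values.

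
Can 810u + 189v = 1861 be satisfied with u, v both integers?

no

gcd(810, 189) = 27.
27 does not divide 1861 (remainder 25), so no integer solutions.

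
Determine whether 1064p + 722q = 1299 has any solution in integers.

no

gcd(1064, 722) = 38.
38 does not divide 1299 (remainder 7), so no integer solutions.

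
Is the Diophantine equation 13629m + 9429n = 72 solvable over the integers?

gcd(13629, 9429) = 21.
21 does not divide 72 (remainder 9), so no integer solutions.

no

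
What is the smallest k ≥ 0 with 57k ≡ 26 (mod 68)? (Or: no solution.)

gcd(68, 57) = 1.
1 divides 26, so solutions exist.
By Bézout, 57*(-31) + 68*(26) = 1.
So 57*(-31) ≡ 1 (mod 68); multiply by 26: k ≡ -806 (mod 68).
Smallest nonnegative: k = -806 mod 68 = 10.

10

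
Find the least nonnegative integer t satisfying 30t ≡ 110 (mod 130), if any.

gcd(130, 30) = 10.
10 divides 110, so solutions exist.
By Bézout, 30×(-4) + 130×(1) = 10.
So 30×(-4) ≡ 10 (mod 130); multiply by 11: t ≡ -44 (mod 13).
Smallest nonnegative: t = -44 mod 13 = 8.

8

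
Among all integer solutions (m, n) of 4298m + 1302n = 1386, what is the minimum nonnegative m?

gcd(4298, 1302):
  4298 = 3·1302 + 392
  1302 = 3·392 + 126
  392 = 3·126 + 14
  126 = 9·14
so gcd(4298, 1302) = 14.
14 divides 1386, so solutions exist.
Back-substitute for Bézout coefficients:
  14 = 392 - 3·126
  ... = 4298·(10) + 1302·(-33)
Scale by 1386/14 = 99: (m₀, n₀) = (990, -3267).
General solution: m = 990 + 93t, n = -3267 - 307t for integer t.
m ≥ 0: smallest is 990 mod 93 = 60 (at t = -10), with n = -197.

60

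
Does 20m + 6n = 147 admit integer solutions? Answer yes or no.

no

gcd(20, 6):
  20 = 3*6 + 2
  6 = 3*2
so gcd(20, 6) = 2.
2 does not divide 147 (remainder 1), so no integer solutions.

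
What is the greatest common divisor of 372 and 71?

1

gcd(372, 71):
  372 = 5·71 + 17
  71 = 4·17 + 3
  17 = 5·3 + 2
  3 = 1·2 + 1
  2 = 2·1
so gcd(372, 71) = 1.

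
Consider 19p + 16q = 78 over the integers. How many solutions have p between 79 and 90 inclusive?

1

gcd(19, 16) = 1.
By Bézout, 19*(-5) + 16*(6) = 1.
Particular solution: (10, -7).
General solution: p = 10 + 16t, q = -7 - 19t for integer t.
79 ≤ 10 + 16t ≤ 90 gives t ∈ [5, 5], which is 1 value.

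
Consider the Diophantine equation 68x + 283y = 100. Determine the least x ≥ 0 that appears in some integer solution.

gcd(283, 68):
  283 = 4·68 + 11
  68 = 6·11 + 2
  11 = 5·2 + 1
  2 = 2·1
so gcd(283, 68) = 1.
1 divides 100, so solutions exist.
Back-substitute for Bézout coefficients:
  1 = 11 - 5·2
  ... = 68·(-129) + 283·(31)
Scale by 100/1 = 100: (x₀, y₀) = (-12900, 3100).
General solution: x = -12900 + 283t, y = 3100 - 68t for integer t.
x ≥ 0: smallest is -12900 mod 283 = 118 (at t = 46), with y = -28.

118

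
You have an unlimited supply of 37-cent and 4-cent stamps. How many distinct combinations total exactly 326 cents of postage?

Need nonnegative integers with 37j + 4k = 326.
gcd(37, 4) = 1, and 37·(1) + 4·(-9) = 1.
So (j₀, k₀) = (326, -2934); general j = 326 + 4t, k = -2934 - 37t.
j ≥ 0 ⇒ t ≥ -81; k ≥ 0 ⇒ t ≤ -80. That's 2 values of t.

2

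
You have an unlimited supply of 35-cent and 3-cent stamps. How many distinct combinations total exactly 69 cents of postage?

1

Need nonnegative integers with 35j + 3k = 69.
gcd(35, 3) = 1, and 35·(-1) + 3·(12) = 1.
So (j₀, k₀) = (-69, 828); general j = -69 + 3t, k = 828 - 35t.
j ≥ 0 ⇒ t ≥ 23; k ≥ 0 ⇒ t ≤ 23. That's 1 value of t.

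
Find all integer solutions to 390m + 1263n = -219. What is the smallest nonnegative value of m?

gcd(1263, 390) = 3.
3 divides -219, so solutions exist.
By Bézout, 390*(-68) + 1263*(21) = 3.
Scale by -219/3 = -73: (m₀, n₀) = (4964, -1533).
General solution: m = 4964 + 421t, n = -1533 - 130t for integer t.
m ≥ 0: smallest is 4964 mod 421 = 333 (at t = -11), with n = -103.

333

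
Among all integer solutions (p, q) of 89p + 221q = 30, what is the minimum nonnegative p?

50

gcd(221, 89):
  221 = 2·89 + 43
  89 = 2·43 + 3
  43 = 14·3 + 1
  3 = 3·1
so gcd(221, 89) = 1.
1 divides 30, so solutions exist.
Back-substitute for Bézout coefficients:
  1 = 43 - 14·3
  ... = 89·(-72) + 221·(29)
Scale by 30/1 = 30: (p₀, q₀) = (-2160, 870).
General solution: p = -2160 + 221t, q = 870 - 89t for integer t.
p ≥ 0: smallest is -2160 mod 221 = 50 (at t = 10), with q = -20.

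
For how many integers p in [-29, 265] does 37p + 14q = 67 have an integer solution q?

gcd(37, 14):
  37 = 2*14 + 9
  14 = 1*9 + 5
  9 = 1*5 + 4
  5 = 1*4 + 1
  4 = 4*1
so gcd(37, 14) = 1.
Back-substitute for Bézout coefficients:
  1 = 5 - 1*4
  ... = 37*(-3) + 14*(8)
Scale by 67: particular solution (-201, 536); reduce p mod 14: (9, -19).
General solution: p = 9 + 14t, q = -19 - 37t for integer t.
-29 ≤ 9 + 14t ≤ 265 gives t ∈ [-2, 18], which is 21 values.

21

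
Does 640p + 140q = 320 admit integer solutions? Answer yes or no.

yes

gcd(640, 140) = 20.
20 divides 320, so integer solutions exist.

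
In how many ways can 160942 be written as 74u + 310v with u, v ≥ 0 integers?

gcd(310, 74) = 2  (310 = 4·74 + 14, 74 = 5·14 + 4, 14 = 3·4 + 2, 4 = 2·2).
Back-substituting, 74·(-67) + 310·(16) = 2.
Scale by 80471: one solution is (-5391557, 1287536). Reduce u mod 155: (118, 491).
General: u = 118 + 155t, v = 491 - 37t.
u ≥ 0 ⇒ t ≥ 0; v ≥ 0 ⇒ t ≤ 13. So t ∈ [0, 13]: 14 solutions.

14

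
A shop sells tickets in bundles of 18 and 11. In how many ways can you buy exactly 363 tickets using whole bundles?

2

Need nonnegative integers with 18j + 11k = 363.
gcd(18, 11) = 1, and 18·(-3) + 11·(5) = 1.
So (j₀, k₀) = (-1089, 1815); general j = -1089 + 11t, k = 1815 - 18t.
j ≥ 0 ⇒ t ≥ 99; k ≥ 0 ⇒ t ≤ 100. That's 2 values of t.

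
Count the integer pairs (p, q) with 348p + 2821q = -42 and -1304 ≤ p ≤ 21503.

8

gcd(2821, 348) = 1  (2821 = 8·348 + 37, 348 = 9·37 + 15, 37 = 2·15 + 7, 15 = 2·7 + 1, 7 = 7·1).
Back-substituting, 348·(381) + 2821·(-47) = 1.
Scale by -42: particular solution (-16002, 1974); reduce p mod 2821: (924, -114).
General solution: p = 924 + 2821t, q = -114 - 348t for integer t.
-1304 ≤ 924 + 2821t ≤ 21503 gives t ∈ [0, 7], which is 8 values.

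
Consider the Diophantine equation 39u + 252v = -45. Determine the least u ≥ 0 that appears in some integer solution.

gcd(252, 39) = 3  (252 = 6*39 + 18, 39 = 2*18 + 3, 18 = 6*3).
3 divides -45, so solutions exist.
Back-substituting, 39*(13) + 252*(-2) = 3.
Scale by -45/3 = -15: (u₀, v₀) = (-195, 30).
General solution: u = -195 + 84t, v = 30 - 13t for integer t.
u ≥ 0: smallest is -195 mod 84 = 57 (at t = 3), with v = -9.

57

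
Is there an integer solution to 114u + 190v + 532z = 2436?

no

gcd(190, 114) = 38.
gcd(38, 532) = 38.
38 does not divide 2436 (remainder 4), so no integer solutions.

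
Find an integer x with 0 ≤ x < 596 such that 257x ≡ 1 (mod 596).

gcd(596, 257) = 1  (596 = 2×257 + 82, 257 = 3×82 + 11, 82 = 7×11 + 5, 11 = 2×5 + 1, 5 = 5×1).
Back-substituting, 257×(109) + 596×(-47) = 1.
So 257×109 ≡ 1 (mod 596), and 109 mod 596 = 109.

109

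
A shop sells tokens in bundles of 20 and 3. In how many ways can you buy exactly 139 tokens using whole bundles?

2

Need nonnegative integers with 20j + 3k = 139.
gcd(20, 3) = 1, and 20·(-1) + 3·(7) = 1.
So (j₀, k₀) = (-139, 973); general j = -139 + 3t, k = 973 - 20t.
j ≥ 0 ⇒ t ≥ 47; k ≥ 0 ⇒ t ≤ 48. That's 2 values of t.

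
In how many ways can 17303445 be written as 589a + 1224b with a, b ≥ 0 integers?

gcd(1224, 589):
  1224 = 2·589 + 46
  589 = 12·46 + 37
  46 = 1·37 + 9
  37 = 4·9 + 1
  9 = 9·1
so gcd(1224, 589) = 1.
Back-substitute for Bézout coefficients:
  1 = 37 - 4·9
  ... = 589·(133) + 1224·(-64)
Scale by 17303445: one solution is (2301358185, -1107420480). Reduce a mod 1224: (729, 13786).
General: a = 729 + 1224t, b = 13786 - 589t.
a ≥ 0 ⇒ t ≥ 0; b ≥ 0 ⇒ t ≤ 23. So t ∈ [0, 23]: 24 solutions.

24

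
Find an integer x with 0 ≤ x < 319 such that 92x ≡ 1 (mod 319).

gcd(319, 92) = 1  (319 = 3×92 + 43, 92 = 2×43 + 6, 43 = 7×6 + 1, 6 = 6×1).
Back-substituting, 92×(-52) + 319×(15) = 1.
So 92×-52 ≡ 1 (mod 319), and -52 mod 319 = 267.

267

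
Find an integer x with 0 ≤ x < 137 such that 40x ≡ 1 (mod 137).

gcd(137, 40):
  137 = 3·40 + 17
  40 = 2·17 + 6
  17 = 2·6 + 5
  6 = 1·5 + 1
  5 = 5·1
so gcd(137, 40) = 1.
Back-substitute for Bézout coefficients:
  1 = 6 - 1·5
  ... = 40·(24) + 137·(-7)
So 40·24 ≡ 1 (mod 137), and 24 mod 137 = 24.

24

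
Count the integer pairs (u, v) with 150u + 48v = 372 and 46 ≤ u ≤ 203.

20

gcd(150, 48) = 6  (150 = 3·48 + 6, 48 = 8·6).
Back-substituting, 150·(1) + 48·(-3) = 6.
Scale by 62: particular solution (62, -186); reduce u mod 8: (6, -11).
General solution: u = 6 + 8t, v = -11 - 25t for integer t.
46 ≤ 6 + 8t ≤ 203 gives t ∈ [5, 24], which is 20 values.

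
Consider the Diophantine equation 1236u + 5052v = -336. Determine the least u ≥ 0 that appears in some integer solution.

gcd(5052, 1236):
  5052 = 4×1236 + 108
  1236 = 11×108 + 48
  108 = 2×48 + 12
  48 = 4×12
so gcd(5052, 1236) = 12.
12 divides -336, so solutions exist.
Back-substitute for Bézout coefficients:
  12 = 108 - 2×48
  ... = 1236×(-94) + 5052×(23)
Scale by -336/12 = -28: (u₀, v₀) = (2632, -644).
General solution: u = 2632 + 421t, v = -644 - 103t for integer t.
u ≥ 0: smallest is 2632 mod 421 = 106 (at t = -6), with v = -26.

106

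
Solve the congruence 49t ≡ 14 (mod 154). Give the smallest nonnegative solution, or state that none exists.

gcd(154, 49) = 7.
7 divides 14, so solutions exist.
By Bézout, 49*(-3) + 154*(1) = 7.
So 49*(-3) ≡ 7 (mod 154); multiply by 2: t ≡ -6 (mod 22).
Smallest nonnegative: t = -6 mod 22 = 16.

16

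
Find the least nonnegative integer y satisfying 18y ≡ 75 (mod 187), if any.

gcd(187, 18) = 1  (187 = 10·18 + 7, 18 = 2·7 + 4, 7 = 1·4 + 3, 4 = 1·3 + 1, 3 = 3·1).
1 divides 75, so solutions exist.
Back-substituting, 18·(52) + 187·(-5) = 1.
So 18·(52) ≡ 1 (mod 187); multiply by 75: y ≡ 3900 (mod 187).
Smallest nonnegative: y = 3900 mod 187 = 160.

160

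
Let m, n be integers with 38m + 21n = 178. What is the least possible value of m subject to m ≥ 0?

8

gcd(38, 21) = 1  (38 = 1×21 + 17, 21 = 1×17 + 4, 17 = 4×4 + 1, 4 = 4×1).
1 divides 178, so solutions exist.
Back-substituting, 38×(5) + 21×(-9) = 1.
Scale by 178/1 = 178: (m₀, n₀) = (890, -1602).
General solution: m = 890 + 21t, n = -1602 - 38t for integer t.
m ≥ 0: smallest is 890 mod 21 = 8 (at t = -42), with n = -6.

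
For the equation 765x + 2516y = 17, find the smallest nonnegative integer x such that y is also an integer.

gcd(2516, 765) = 17.
17 divides 17, so solutions exist.
By Bézout, 765·(-23) + 2516·(7) = 17.
Scale by 17/17 = 1: (x₀, y₀) = (-23, 7).
General solution: x = -23 + 148t, y = 7 - 45t for integer t.
x ≥ 0: smallest is -23 mod 148 = 125 (at t = 1), with y = -38.

125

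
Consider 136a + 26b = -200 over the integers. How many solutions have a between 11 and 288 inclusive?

21

gcd(136, 26):
  136 = 5*26 + 6
  26 = 4*6 + 2
  6 = 3*2
so gcd(136, 26) = 2.
Back-substitute for Bézout coefficients:
  2 = 26 - 4*6
  ... = 136*(-4) + 26*(21)
Scale by -100: particular solution (400, -2100); reduce a mod 13: (10, -60).
General solution: a = 10 + 13t, b = -60 - 68t for integer t.
11 ≤ 10 + 13t ≤ 288 gives t ∈ [1, 21], which is 21 values.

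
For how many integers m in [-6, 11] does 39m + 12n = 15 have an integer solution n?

gcd(39, 12) = 3  (39 = 3·12 + 3, 12 = 4·3).
Back-substituting, 39·(1) + 12·(-3) = 3.
Scale by 5: particular solution (5, -15); reduce m mod 4: (1, -2).
General solution: m = 1 + 4t, n = -2 - 13t for integer t.
-6 ≤ 1 + 4t ≤ 11 gives t ∈ [-1, 2], which is 4 values.

4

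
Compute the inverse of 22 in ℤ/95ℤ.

gcd(95, 22) = 1  (95 = 4·22 + 7, 22 = 3·7 + 1, 7 = 7·1).
Back-substituting, 22·(13) + 95·(-3) = 1.
So 22·13 ≡ 1 (mod 95), and 13 mod 95 = 13.

13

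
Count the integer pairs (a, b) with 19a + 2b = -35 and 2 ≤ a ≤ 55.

gcd(19, 2):
  19 = 9·2 + 1
  2 = 2·1
so gcd(19, 2) = 1.
Back-substitute for Bézout coefficients:
  1 = 19 - 9·2
  ... = 19·(1) + 2·(-9)
Scale by -35: particular solution (-35, 315); reduce a mod 2: (1, -27).
General solution: a = 1 + 2t, b = -27 - 19t for integer t.
2 ≤ 1 + 2t ≤ 55 gives t ∈ [1, 27], which is 27 values.

27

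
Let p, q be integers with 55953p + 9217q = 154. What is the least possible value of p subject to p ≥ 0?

gcd(55953, 9217) = 1.
1 divides 154, so solutions exist.
By Bézout, 55953·(2237) + 9217·(-13580) = 1.
Scale by 154/1 = 154: (p₀, q₀) = (344498, -2091320).
General solution: p = 344498 + 9217t, q = -2091320 - 55953t for integer t.
p ≥ 0: smallest is 344498 mod 9217 = 3469 (at t = -37), with q = -21059.

3469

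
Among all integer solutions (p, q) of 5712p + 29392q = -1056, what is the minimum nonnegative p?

gcd(29392, 5712):
  29392 = 5*5712 + 832
  5712 = 6*832 + 720
  832 = 1*720 + 112
  720 = 6*112 + 48
  112 = 2*48 + 16
  48 = 3*16
so gcd(29392, 5712) = 16.
16 divides -1056, so solutions exist.
Back-substitute for Bézout coefficients:
  16 = 112 - 2*48
  ... = 5712*(-530) + 29392*(103)
Scale by -1056/16 = -66: (p₀, q₀) = (34980, -6798).
General solution: p = 34980 + 1837t, q = -6798 - 357t for integer t.
p ≥ 0: smallest is 34980 mod 1837 = 77 (at t = -19), with q = -15.

77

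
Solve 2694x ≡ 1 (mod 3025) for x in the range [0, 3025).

329

gcd(3025, 2694) = 1  (3025 = 1×2694 + 331, 2694 = 8×331 + 46, 331 = 7×46 + 9, 46 = 5×9 + 1, 9 = 9×1).
Back-substituting, 2694×(329) + 3025×(-293) = 1.
So 2694×329 ≡ 1 (mod 3025), and 329 mod 3025 = 329.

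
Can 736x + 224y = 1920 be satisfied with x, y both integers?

gcd(736, 224) = 32  (736 = 3×224 + 64, 224 = 3×64 + 32, 64 = 2×32).
32 divides 1920, so integer solutions exist.

yes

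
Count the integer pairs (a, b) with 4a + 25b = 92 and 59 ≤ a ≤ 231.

7

gcd(25, 4):
  25 = 6·4 + 1
  4 = 4·1
so gcd(25, 4) = 1.
Back-substitute for Bézout coefficients:
  1 = 25 - 6·4
  ... = 4·(-6) + 25·(1)
Scale by 92: particular solution (-552, 92); reduce a mod 25: (23, 0).
General solution: a = 23 + 25t, b = 0 - 4t for integer t.
59 ≤ 23 + 25t ≤ 231 gives t ∈ [2, 8], which is 7 values.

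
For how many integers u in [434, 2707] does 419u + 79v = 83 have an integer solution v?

gcd(419, 79):
  419 = 5×79 + 24
  79 = 3×24 + 7
  24 = 3×7 + 3
  7 = 2×3 + 1
  3 = 3×1
so gcd(419, 79) = 1.
Back-substitute for Bézout coefficients:
  1 = 7 - 2×3
  ... = 419×(-23) + 79×(122)
Scale by 83: particular solution (-1909, 10126); reduce u mod 79: (66, -349).
General solution: u = 66 + 79t, v = -349 - 419t for integer t.
434 ≤ 66 + 79t ≤ 2707 gives t ∈ [5, 33], which is 29 values.

29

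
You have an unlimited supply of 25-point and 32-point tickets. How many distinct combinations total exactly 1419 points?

Need nonnegative integers with 25j + 32k = 1419.
gcd(25, 32) = 1, and 25·(9) + 32·(-7) = 1.
So (j₀, k₀) = (12771, -9933); general j = 12771 + 32t, k = -9933 - 25t.
j ≥ 0 ⇒ t ≥ -399; k ≥ 0 ⇒ t ≤ -398. That's 2 values of t.

2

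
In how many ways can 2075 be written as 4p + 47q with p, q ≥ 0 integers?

gcd(47, 4) = 1.
By Bézout, 4×(12) + 47×(-1) = 1.
One solution: (37, 41).
General: p = 37 + 47t, q = 41 - 4t.
p ≥ 0 ⇒ t ≥ 0; q ≥ 0 ⇒ t ≤ 10. So t ∈ [0, 10]: 11 solutions.

11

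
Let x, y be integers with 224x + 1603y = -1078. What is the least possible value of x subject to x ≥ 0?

gcd(1603, 224):
  1603 = 7×224 + 35
  224 = 6×35 + 14
  35 = 2×14 + 7
  14 = 2×7
so gcd(1603, 224) = 7.
7 divides -1078, so solutions exist.
Back-substitute for Bézout coefficients:
  7 = 35 - 2×14
  ... = 224×(-93) + 1603×(13)
Scale by -1078/7 = -154: (x₀, y₀) = (14322, -2002).
General solution: x = 14322 + 229t, y = -2002 - 32t for integer t.
x ≥ 0: smallest is 14322 mod 229 = 124 (at t = -62), with y = -18.

124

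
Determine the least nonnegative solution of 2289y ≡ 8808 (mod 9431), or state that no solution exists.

gcd(9431, 2289) = 1.
1 divides 8808, so solutions exist.
By Bézout, 2289*(1166) + 9431*(-283) = 1.
So 2289*(1166) ≡ 1 (mod 9431); multiply by 8808: y ≡ 10270128 (mod 9431).
Smallest nonnegative: y = 10270128 mod 9431 = 9200.

9200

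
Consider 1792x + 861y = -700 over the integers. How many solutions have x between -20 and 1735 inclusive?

15

gcd(1792, 861) = 7.
By Bézout, 1792·(37) + 861·(-77) = 7.
Particular solution: (113, -236).
General solution: x = 113 + 123t, y = -236 - 256t for integer t.
-20 ≤ 113 + 123t ≤ 1735 gives t ∈ [-1, 13], which is 15 values.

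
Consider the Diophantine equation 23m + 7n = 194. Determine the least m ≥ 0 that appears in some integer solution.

gcd(23, 7):
  23 = 3·7 + 2
  7 = 3·2 + 1
  2 = 2·1
so gcd(23, 7) = 1.
1 divides 194, so solutions exist.
Back-substitute for Bézout coefficients:
  1 = 7 - 3·2
  ... = 23·(-3) + 7·(10)
Scale by 194/1 = 194: (m₀, n₀) = (-582, 1940).
General solution: m = -582 + 7t, n = 1940 - 23t for integer t.
m ≥ 0: smallest is -582 mod 7 = 6 (at t = 84), with n = 8.

6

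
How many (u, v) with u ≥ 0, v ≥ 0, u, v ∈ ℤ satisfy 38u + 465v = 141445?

8

gcd(465, 38) = 1  (465 = 12*38 + 9, 38 = 4*9 + 2, 9 = 4*2 + 1, 2 = 2*1).
Back-substituting, 38*(-208) + 465*(17) = 1.
Scale by 141445: one solution is (-29420560, 2404565). Reduce u mod 465: (455, 267).
General: u = 455 + 465t, v = 267 - 38t.
u ≥ 0 ⇒ t ≥ 0; v ≥ 0 ⇒ t ≤ 7. So t ∈ [0, 7]: 8 solutions.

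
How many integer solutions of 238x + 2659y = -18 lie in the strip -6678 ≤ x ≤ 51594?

22

gcd(2659, 238):
  2659 = 11×238 + 41
  238 = 5×41 + 33
  41 = 1×33 + 8
  33 = 4×8 + 1
  8 = 8×1
so gcd(2659, 238) = 1.
Back-substitute for Bézout coefficients:
  1 = 33 - 4×8
  ... = 238×(324) + 2659×(-29)
Scale by -18: particular solution (-5832, 522); reduce x mod 2659: (2145, -192).
General solution: x = 2145 + 2659t, y = -192 - 238t for integer t.
-6678 ≤ 2145 + 2659t ≤ 51594 gives t ∈ [-3, 18], which is 22 values.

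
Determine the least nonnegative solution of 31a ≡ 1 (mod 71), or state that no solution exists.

gcd(71, 31):
  71 = 2*31 + 9
  31 = 3*9 + 4
  9 = 2*4 + 1
  4 = 4*1
so gcd(71, 31) = 1.
1 divides 1, so solutions exist.
Back-substitute for Bézout coefficients:
  1 = 9 - 2*4
  ... = 31*(-16) + 71*(7)
So 31*(-16) ≡ 1 (mod 71); multiply by 1: a ≡ -16 (mod 71).
Smallest nonnegative: a = -16 mod 71 = 55.

55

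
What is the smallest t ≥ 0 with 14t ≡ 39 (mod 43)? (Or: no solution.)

12

gcd(43, 14) = 1.
1 divides 39, so solutions exist.
By Bézout, 14*(-3) + 43*(1) = 1.
So 14*(-3) ≡ 1 (mod 43); multiply by 39: t ≡ -117 (mod 43).
Smallest nonnegative: t = -117 mod 43 = 12.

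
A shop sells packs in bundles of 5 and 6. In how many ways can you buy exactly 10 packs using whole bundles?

Need nonnegative integers with 5j + 6k = 10.
gcd(5, 6) = 1, and 5·(-1) + 6·(1) = 1.
So (j₀, k₀) = (-10, 10); general j = -10 + 6t, k = 10 - 5t.
j ≥ 0 ⇒ t ≥ 2; k ≥ 0 ⇒ t ≤ 2. That's 1 value of t.

1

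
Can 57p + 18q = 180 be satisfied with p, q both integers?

yes

gcd(57, 18):
  57 = 3×18 + 3
  18 = 6×3
so gcd(57, 18) = 3.
3 divides 180, so integer solutions exist.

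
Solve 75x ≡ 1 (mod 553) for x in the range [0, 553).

gcd(553, 75) = 1  (553 = 7·75 + 28, 75 = 2·28 + 19, 28 = 1·19 + 9, 19 = 2·9 + 1, 9 = 9·1).
Back-substituting, 75·(59) + 553·(-8) = 1.
So 75·59 ≡ 1 (mod 553), and 59 mod 553 = 59.

59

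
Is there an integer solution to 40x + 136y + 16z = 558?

gcd(136, 40) = 8  (136 = 3·40 + 16, 40 = 2·16 + 8, 16 = 2·8).
gcd(8, 16) = 8.
8 does not divide 558 (remainder 6), so no integer solutions.

no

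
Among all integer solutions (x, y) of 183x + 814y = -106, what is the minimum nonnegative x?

164

gcd(814, 183):
  814 = 4·183 + 82
  183 = 2·82 + 19
  82 = 4·19 + 6
  19 = 3·6 + 1
  6 = 6·1
so gcd(814, 183) = 1.
1 divides -106, so solutions exist.
Back-substitute for Bézout coefficients:
  1 = 19 - 3·6
  ... = 183·(129) + 814·(-29)
Scale by -106/1 = -106: (x₀, y₀) = (-13674, 3074).
General solution: x = -13674 + 814t, y = 3074 - 183t for integer t.
x ≥ 0: smallest is -13674 mod 814 = 164 (at t = 17), with y = -37.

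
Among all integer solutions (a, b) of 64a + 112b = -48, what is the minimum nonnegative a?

1

gcd(112, 64):
  112 = 1·64 + 48
  64 = 1·48 + 16
  48 = 3·16
so gcd(112, 64) = 16.
16 divides -48, so solutions exist.
Back-substitute for Bézout coefficients:
  16 = 64 - 1·48
  ... = 64·(2) + 112·(-1)
Scale by -48/16 = -3: (a₀, b₀) = (-6, 3).
General solution: a = -6 + 7t, b = 3 - 4t for integer t.
a ≥ 0: smallest is -6 mod 7 = 1 (at t = 1), with b = -1.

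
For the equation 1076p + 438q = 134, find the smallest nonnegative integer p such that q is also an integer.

gcd(1076, 438):
  1076 = 2×438 + 200
  438 = 2×200 + 38
  200 = 5×38 + 10
  38 = 3×10 + 8
  10 = 1×8 + 2
  8 = 4×2
so gcd(1076, 438) = 2.
2 divides 134, so solutions exist.
Back-substitute for Bézout coefficients:
  2 = 10 - 1×8
  ... = 1076×(46) + 438×(-113)
Scale by 134/2 = 67: (p₀, q₀) = (3082, -7571).
General solution: p = 3082 + 219t, q = -7571 - 538t for integer t.
p ≥ 0: smallest is 3082 mod 219 = 16 (at t = -14), with q = -39.

16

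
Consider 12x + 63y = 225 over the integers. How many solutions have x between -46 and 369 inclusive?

gcd(63, 12):
  63 = 5×12 + 3
  12 = 4×3
so gcd(63, 12) = 3.
Back-substitute for Bézout coefficients:
  3 = 63 - 5×12
  ... = 12×(-5) + 63×(1)
Scale by 75: particular solution (-375, 75); reduce x mod 21: (3, 3).
General solution: x = 3 + 21t, y = 3 - 4t for integer t.
-46 ≤ 3 + 21t ≤ 369 gives t ∈ [-2, 17], which is 20 values.

20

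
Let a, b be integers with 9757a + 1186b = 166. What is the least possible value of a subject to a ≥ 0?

gcd(9757, 1186) = 1  (9757 = 8·1186 + 269, 1186 = 4·269 + 110, 269 = 2·110 + 49, 110 = 2·49 + 12, 49 = 4·12 + 1, 12 = 12·1).
1 divides 166, so solutions exist.
Back-substituting, 9757·(97) + 1186·(-798) = 1.
Scale by 166/1 = 166: (a₀, b₀) = (16102, -132468).
General solution: a = 16102 + 1186t, b = -132468 - 9757t for integer t.
a ≥ 0: smallest is 16102 mod 1186 = 684 (at t = -13), with b = -5627.

684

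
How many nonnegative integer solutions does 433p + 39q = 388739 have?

23

gcd(433, 39) = 1  (433 = 11·39 + 4, 39 = 9·4 + 3, 4 = 1·3 + 1, 3 = 3·1).
Back-substituting, 433·(10) + 39·(-111) = 1.
Scale by 388739: one solution is (3887390, -43150029). Reduce p mod 39: (26, 9679).
General: p = 26 + 39t, q = 9679 - 433t.
p ≥ 0 ⇒ t ≥ 0; q ≥ 0 ⇒ t ≤ 22. So t ∈ [0, 22]: 23 solutions.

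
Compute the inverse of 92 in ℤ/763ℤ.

141

gcd(763, 92) = 1  (763 = 8*92 + 27, 92 = 3*27 + 11, 27 = 2*11 + 5, 11 = 2*5 + 1, 5 = 5*1).
Back-substituting, 92*(141) + 763*(-17) = 1.
So 92*141 ≡ 1 (mod 763), and 141 mod 763 = 141.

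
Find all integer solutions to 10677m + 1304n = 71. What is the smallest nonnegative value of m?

gcd(10677, 1304) = 1  (10677 = 8·1304 + 245, 1304 = 5·245 + 79, 245 = 3·79 + 8, 79 = 9·8 + 7, 8 = 1·7 + 1, 7 = 7·1).
1 divides 71, so solutions exist.
Back-substituting, 10677·(165) + 1304·(-1351) = 1.
Scale by 71/1 = 71: (m₀, n₀) = (11715, -95921).
General solution: m = 11715 + 1304t, n = -95921 - 10677t for integer t.
m ≥ 0: smallest is 11715 mod 1304 = 1283 (at t = -8), with n = -10505.

1283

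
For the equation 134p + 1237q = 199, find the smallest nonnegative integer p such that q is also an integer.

gcd(1237, 134) = 1  (1237 = 9*134 + 31, 134 = 4*31 + 10, 31 = 3*10 + 1, 10 = 10*1).
1 divides 199, so solutions exist.
Back-substituting, 134*(-120) + 1237*(13) = 1.
Scale by 199/1 = 199: (p₀, q₀) = (-23880, 2587).
General solution: p = -23880 + 1237t, q = 2587 - 134t for integer t.
p ≥ 0: smallest is -23880 mod 1237 = 860 (at t = 20), with q = -93.

860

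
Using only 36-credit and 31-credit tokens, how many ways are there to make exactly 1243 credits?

Need nonnegative integers with 36j + 31k = 1243.
gcd(36, 31) = 1, and 36·(-6) + 31·(7) = 1.
So (j₀, k₀) = (-7458, 8701); general j = -7458 + 31t, k = 8701 - 36t.
j ≥ 0 ⇒ t ≥ 241; k ≥ 0 ⇒ t ≤ 241. That's 1 value of t.

1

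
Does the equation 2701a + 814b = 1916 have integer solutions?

no

gcd(2701, 814) = 37  (2701 = 3·814 + 259, 814 = 3·259 + 37, 259 = 7·37).
37 does not divide 1916 (remainder 29), so no integer solutions.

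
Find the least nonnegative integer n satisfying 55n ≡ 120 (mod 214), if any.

80

gcd(214, 55) = 1.
1 divides 120, so solutions exist.
By Bézout, 55·(-35) + 214·(9) = 1.
So 55·(-35) ≡ 1 (mod 214); multiply by 120: n ≡ -4200 (mod 214).
Smallest nonnegative: n = -4200 mod 214 = 80.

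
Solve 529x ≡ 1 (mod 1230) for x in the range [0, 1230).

gcd(1230, 529):
  1230 = 2*529 + 172
  529 = 3*172 + 13
  172 = 13*13 + 3
  13 = 4*3 + 1
  3 = 3*1
so gcd(1230, 529) = 1.
Back-substitute for Bézout coefficients:
  1 = 13 - 4*3
  ... = 529*(379) + 1230*(-163)
So 529*379 ≡ 1 (mod 1230), and 379 mod 1230 = 379.

379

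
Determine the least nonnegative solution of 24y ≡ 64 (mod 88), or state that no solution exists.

10

gcd(88, 24):
  88 = 3*24 + 16
  24 = 1*16 + 8
  16 = 2*8
so gcd(88, 24) = 8.
8 divides 64, so solutions exist.
Back-substitute for Bézout coefficients:
  8 = 24 - 1*16
  ... = 24*(4) + 88*(-1)
So 24*(4) ≡ 8 (mod 88); multiply by 8: y ≡ 32 (mod 11).
Smallest nonnegative: y = 32 mod 11 = 10.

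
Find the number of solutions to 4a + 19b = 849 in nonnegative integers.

11

gcd(19, 4) = 1.
By Bézout, 4·(5) + 19·(-1) = 1.
One solution: (8, 43).
General: a = 8 + 19t, b = 43 - 4t.
a ≥ 0 ⇒ t ≥ 0; b ≥ 0 ⇒ t ≤ 10. So t ∈ [0, 10]: 11 solutions.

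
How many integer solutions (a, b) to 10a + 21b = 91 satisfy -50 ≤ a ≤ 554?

gcd(21, 10) = 1  (21 = 2·10 + 1, 10 = 10·1).
Back-substituting, 10·(-2) + 21·(1) = 1.
Scale by 91: particular solution (-182, 91); reduce a mod 21: (7, 1).
General solution: a = 7 + 21t, b = 1 - 10t for integer t.
-50 ≤ 7 + 21t ≤ 554 gives t ∈ [-2, 26], which is 29 values.

29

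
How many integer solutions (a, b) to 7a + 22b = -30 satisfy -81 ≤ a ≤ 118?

gcd(22, 7) = 1.
By Bézout, 7×(-3) + 22×(1) = 1.
Particular solution: (2, -2).
General solution: a = 2 + 22t, b = -2 - 7t for integer t.
-81 ≤ 2 + 22t ≤ 118 gives t ∈ [-3, 5], which is 9 values.

9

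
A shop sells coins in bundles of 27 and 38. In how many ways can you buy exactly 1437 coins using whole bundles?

Need nonnegative integers with 27j + 38k = 1437.
gcd(27, 38) = 1, and 27·(-7) + 38·(5) = 1.
So (j₀, k₀) = (-10059, 7185); general j = -10059 + 38t, k = 7185 - 27t.
j ≥ 0 ⇒ t ≥ 265; k ≥ 0 ⇒ t ≤ 266. That's 2 values of t.

2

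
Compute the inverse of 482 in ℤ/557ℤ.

505

gcd(557, 482):
  557 = 1·482 + 75
  482 = 6·75 + 32
  75 = 2·32 + 11
  32 = 2·11 + 10
  11 = 1·10 + 1
  10 = 10·1
so gcd(557, 482) = 1.
Back-substitute for Bézout coefficients:
  1 = 11 - 1·10
  ... = 482·(-52) + 557·(45)
So 482·-52 ≡ 1 (mod 557), and -52 mod 557 = 505.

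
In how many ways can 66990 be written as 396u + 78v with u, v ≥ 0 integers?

gcd(396, 78):
  396 = 5·78 + 6
  78 = 13·6
so gcd(396, 78) = 6.
Back-substitute for Bézout coefficients:
  6 = 396 - 5·78
  ... = 396·(1) + 78·(-5)
Scale by 11165: one solution is (11165, -55825). Reduce u mod 13: (11, 803).
General: u = 11 + 13t, v = 803 - 66t.
u ≥ 0 ⇒ t ≥ 0; v ≥ 0 ⇒ t ≤ 12. So t ∈ [0, 12]: 13 solutions.

13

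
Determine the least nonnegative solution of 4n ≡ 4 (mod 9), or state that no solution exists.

gcd(9, 4) = 1  (9 = 2*4 + 1, 4 = 4*1).
1 divides 4, so solutions exist.
Back-substituting, 4*(-2) + 9*(1) = 1.
So 4*(-2) ≡ 1 (mod 9); multiply by 4: n ≡ -8 (mod 9).
Smallest nonnegative: n = -8 mod 9 = 1.

1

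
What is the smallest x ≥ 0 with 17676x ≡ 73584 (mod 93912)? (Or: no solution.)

gcd(93912, 17676):
  93912 = 5·17676 + 5532
  17676 = 3·5532 + 1080
  5532 = 5·1080 + 132
  1080 = 8·132 + 24
  132 = 5·24 + 12
  24 = 2·12
so gcd(93912, 17676) = 12.
12 divides 73584, so solutions exist.
Back-substitute for Bézout coefficients:
  12 = 132 - 5·24
  ... = 17676·(-3565) + 93912·(671)
So 17676·(-3565) ≡ 12 (mod 93912); multiply by 6132: x ≡ -21860580 (mod 7826).
Smallest nonnegative: x = -21860580 mod 7826 = 5264.

5264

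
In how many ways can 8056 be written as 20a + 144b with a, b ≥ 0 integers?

11

gcd(144, 20):
  144 = 7×20 + 4
  20 = 5×4
so gcd(144, 20) = 4.
Back-substitute for Bézout coefficients:
  4 = 144 - 7×20
  ... = 20×(-7) + 144×(1)
Scale by 2014: one solution is (-14098, 2014). Reduce a mod 36: (14, 54).
General: a = 14 + 36t, b = 54 - 5t.
a ≥ 0 ⇒ t ≥ 0; b ≥ 0 ⇒ t ≤ 10. So t ∈ [0, 10]: 11 solutions.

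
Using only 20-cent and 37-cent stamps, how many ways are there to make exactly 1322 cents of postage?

Need nonnegative integers with 20j + 37k = 1322.
gcd(20, 37) = 1, and 20·(13) + 37·(-7) = 1.
So (j₀, k₀) = (17186, -9254); general j = 17186 + 37t, k = -9254 - 20t.
j ≥ 0 ⇒ t ≥ -464; k ≥ 0 ⇒ t ≤ -463. That's 2 values of t.

2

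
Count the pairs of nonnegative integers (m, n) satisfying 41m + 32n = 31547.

24

gcd(41, 32) = 1.
By Bézout, 41·(-7) + 32·(9) = 1.
One solution: (3, 982).
General: m = 3 + 32t, n = 982 - 41t.
m ≥ 0 ⇒ t ≥ 0; n ≥ 0 ⇒ t ≤ 23. So t ∈ [0, 23]: 24 solutions.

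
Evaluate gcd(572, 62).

gcd(572, 62):
  572 = 9*62 + 14
  62 = 4*14 + 6
  14 = 2*6 + 2
  6 = 3*2
so gcd(572, 62) = 2.

2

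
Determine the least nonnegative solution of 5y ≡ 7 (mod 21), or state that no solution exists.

14

gcd(21, 5) = 1.
1 divides 7, so solutions exist.
By Bézout, 5·(-4) + 21·(1) = 1.
So 5·(-4) ≡ 1 (mod 21); multiply by 7: y ≡ -28 (mod 21).
Smallest nonnegative: y = -28 mod 21 = 14.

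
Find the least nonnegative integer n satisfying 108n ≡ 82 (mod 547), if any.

gcd(547, 108):
  547 = 5·108 + 7
  108 = 15·7 + 3
  7 = 2·3 + 1
  3 = 3·1
so gcd(547, 108) = 1.
1 divides 82, so solutions exist.
Back-substitute for Bézout coefficients:
  1 = 7 - 2·3
  ... = 108·(-157) + 547·(31)
So 108·(-157) ≡ 1 (mod 547); multiply by 82: n ≡ -12874 (mod 547).
Smallest nonnegative: n = -12874 mod 547 = 254.

254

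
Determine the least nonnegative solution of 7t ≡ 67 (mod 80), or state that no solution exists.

gcd(80, 7) = 1  (80 = 11*7 + 3, 7 = 2*3 + 1, 3 = 3*1).
1 divides 67, so solutions exist.
Back-substituting, 7*(23) + 80*(-2) = 1.
So 7*(23) ≡ 1 (mod 80); multiply by 67: t ≡ 1541 (mod 80).
Smallest nonnegative: t = 1541 mod 80 = 21.

21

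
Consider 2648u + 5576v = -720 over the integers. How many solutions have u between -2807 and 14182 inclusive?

24

gcd(5576, 2648):
  5576 = 2·2648 + 280
  2648 = 9·280 + 128
  280 = 2·128 + 24
  128 = 5·24 + 8
  24 = 3·8
so gcd(5576, 2648) = 8.
Back-substitute for Bézout coefficients:
  8 = 128 - 5·24
  ... = 2648·(219) + 5576·(-104)
Scale by -90: particular solution (-19710, 9360); reduce u mod 697: (503, -239).
General solution: u = 503 + 697t, v = -239 - 331t for integer t.
-2807 ≤ 503 + 697t ≤ 14182 gives t ∈ [-4, 19], which is 24 values.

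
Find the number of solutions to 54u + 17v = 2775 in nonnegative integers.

3

gcd(54, 17) = 1.
By Bézout, 54×(6) + 17×(-19) = 1.
One solution: (7, 141).
General: u = 7 + 17t, v = 141 - 54t.
u ≥ 0 ⇒ t ≥ 0; v ≥ 0 ⇒ t ≤ 2. So t ∈ [0, 2]: 3 solutions.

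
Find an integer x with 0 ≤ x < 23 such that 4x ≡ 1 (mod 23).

gcd(23, 4) = 1.
By Bézout, 4×(6) + 23×(-1) = 1.
So 4×6 ≡ 1 (mod 23), and 6 mod 23 = 6.

6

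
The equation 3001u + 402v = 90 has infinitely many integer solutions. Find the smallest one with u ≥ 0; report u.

gcd(3001, 402) = 1  (3001 = 7*402 + 187, 402 = 2*187 + 28, 187 = 6*28 + 19, 28 = 1*19 + 9, 19 = 2*9 + 1, 9 = 9*1).
1 divides 90, so solutions exist.
Back-substituting, 3001*(43) + 402*(-321) = 1.
Scale by 90/1 = 90: (u₀, v₀) = (3870, -28890).
General solution: u = 3870 + 402t, v = -28890 - 3001t for integer t.
u ≥ 0: smallest is 3870 mod 402 = 252 (at t = -9), with v = -1881.

252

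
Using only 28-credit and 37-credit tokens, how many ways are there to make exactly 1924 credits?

2

Need nonnegative integers with 28j + 37k = 1924.
gcd(28, 37) = 1, and 28·(4) + 37·(-3) = 1.
So (j₀, k₀) = (7696, -5772); general j = 7696 + 37t, k = -5772 - 28t.
j ≥ 0 ⇒ t ≥ -208; k ≥ 0 ⇒ t ≤ -207. That's 2 values of t.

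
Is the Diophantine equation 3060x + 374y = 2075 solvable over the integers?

gcd(3060, 374):
  3060 = 8×374 + 68
  374 = 5×68 + 34
  68 = 2×34
so gcd(3060, 374) = 34.
34 does not divide 2075 (remainder 1), so no integer solutions.

no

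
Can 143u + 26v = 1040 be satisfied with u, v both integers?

yes

gcd(143, 26) = 13  (143 = 5·26 + 13, 26 = 2·13).
13 divides 1040, so integer solutions exist.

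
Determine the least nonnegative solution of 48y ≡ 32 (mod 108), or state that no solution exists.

no solution

gcd(108, 48) = 12.
12 does not divide 32, so the congruence has no solution.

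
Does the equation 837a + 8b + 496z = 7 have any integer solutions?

gcd(837, 8) = 1  (837 = 104×8 + 5, 8 = 1×5 + 3, 5 = 1×3 + 2, 3 = 1×2 + 1, 2 = 2×1).
gcd(1, 496) = 1.
1 divides 7, so integer solutions exist.

yes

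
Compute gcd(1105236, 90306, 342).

18

gcd(1105236, 90306) = 18  (1105236 = 12*90306 + 21564, 90306 = 4*21564 + 4050, 21564 = 5*4050 + 1314, 4050 = 3*1314 + 108, 1314 = 12*108 + 18, 108 = 6*18).
gcd(18, 342) = 18.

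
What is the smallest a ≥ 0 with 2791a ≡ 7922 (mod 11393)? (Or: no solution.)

5583

gcd(11393, 2791) = 1  (11393 = 4·2791 + 229, 2791 = 12·229 + 43, 229 = 5·43 + 14, 43 = 3·14 + 1, 14 = 14·1).
1 divides 7922, so solutions exist.
Back-substituting, 2791·(796) + 11393·(-195) = 1.
So 2791·(796) ≡ 1 (mod 11393); multiply by 7922: a ≡ 6305912 (mod 11393).
Smallest nonnegative: a = 6305912 mod 11393 = 5583.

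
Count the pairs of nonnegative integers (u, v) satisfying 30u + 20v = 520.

gcd(30, 20):
  30 = 1*20 + 10
  20 = 2*10
so gcd(30, 20) = 10.
Back-substitute for Bézout coefficients:
  10 = 30 - 1*20
  ... = 30*(1) + 20*(-1)
Scale by 52: one solution is (52, -52). Reduce u mod 2: (0, 26).
General: u = 0 + 2t, v = 26 - 3t.
u ≥ 0 ⇒ t ≥ 0; v ≥ 0 ⇒ t ≤ 8. So t ∈ [0, 8]: 9 solutions.

9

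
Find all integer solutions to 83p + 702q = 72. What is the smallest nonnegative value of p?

gcd(702, 83):
  702 = 8·83 + 38
  83 = 2·38 + 7
  38 = 5·7 + 3
  7 = 2·3 + 1
  3 = 3·1
so gcd(702, 83) = 1.
1 divides 72, so solutions exist.
Back-substitute for Bézout coefficients:
  1 = 7 - 2·3
  ... = 83·(203) + 702·(-24)
Scale by 72/1 = 72: (p₀, q₀) = (14616, -1728).
General solution: p = 14616 + 702t, q = -1728 - 83t for integer t.
p ≥ 0: smallest is 14616 mod 702 = 576 (at t = -20), with q = -68.

576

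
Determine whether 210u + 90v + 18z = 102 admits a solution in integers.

gcd(210, 90) = 30  (210 = 2·90 + 30, 90 = 3·30).
gcd(30, 18) = 6.
6 divides 102, so integer solutions exist.

yes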